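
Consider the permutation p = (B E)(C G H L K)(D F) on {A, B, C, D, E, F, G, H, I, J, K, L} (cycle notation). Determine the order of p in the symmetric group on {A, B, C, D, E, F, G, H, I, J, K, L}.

10

The disjoint cycles have lengths 5, 2, 2, 1, 1, 1.
The order of p is the least common multiple of its cycle lengths: lcm(5, 2, 2) = 10.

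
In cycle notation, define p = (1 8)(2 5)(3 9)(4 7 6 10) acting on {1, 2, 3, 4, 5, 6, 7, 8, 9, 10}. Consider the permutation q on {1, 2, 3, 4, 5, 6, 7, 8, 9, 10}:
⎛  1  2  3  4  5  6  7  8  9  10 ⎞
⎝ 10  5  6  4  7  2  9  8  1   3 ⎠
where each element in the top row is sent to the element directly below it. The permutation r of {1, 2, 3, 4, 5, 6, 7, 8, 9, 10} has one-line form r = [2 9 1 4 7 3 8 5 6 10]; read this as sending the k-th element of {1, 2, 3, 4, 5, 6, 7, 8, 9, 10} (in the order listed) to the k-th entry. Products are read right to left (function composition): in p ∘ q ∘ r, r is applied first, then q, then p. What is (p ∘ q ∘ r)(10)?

Apply the permutations in order: r(10) = 10, then q(10) = 3, then p(3) = 9. So (p ∘ q ∘ r)(10) = 9.

9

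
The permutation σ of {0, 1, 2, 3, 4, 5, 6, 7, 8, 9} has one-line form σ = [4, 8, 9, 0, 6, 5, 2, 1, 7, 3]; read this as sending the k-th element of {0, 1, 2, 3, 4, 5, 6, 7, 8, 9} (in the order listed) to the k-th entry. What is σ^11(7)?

Tracing 7 → 1 → … returns to 7 after 3 steps, so 7 lies in a 3-cycle (1 8 7).
On a 3-cycle, σ^3 is the identity, so σ^11 = σ^2 there (11 ≡ 2 mod 3).
Stepping 2 places around the cycle: 7 → 1 → 8.

8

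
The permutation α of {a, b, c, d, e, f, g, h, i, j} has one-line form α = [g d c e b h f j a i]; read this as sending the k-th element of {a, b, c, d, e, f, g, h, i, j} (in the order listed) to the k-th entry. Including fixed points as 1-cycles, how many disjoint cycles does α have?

3

The cycle decomposition is (a, g, f, h, j, i)(b, d, e)(c), which has 3 cycles (counting 1-cycles).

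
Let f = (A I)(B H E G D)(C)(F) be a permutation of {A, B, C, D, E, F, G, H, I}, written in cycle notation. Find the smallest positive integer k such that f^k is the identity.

The disjoint cycles have lengths 5, 2, 1, 1.
The order of f is the least common multiple of its cycle lengths: lcm(5, 2) = 10.

10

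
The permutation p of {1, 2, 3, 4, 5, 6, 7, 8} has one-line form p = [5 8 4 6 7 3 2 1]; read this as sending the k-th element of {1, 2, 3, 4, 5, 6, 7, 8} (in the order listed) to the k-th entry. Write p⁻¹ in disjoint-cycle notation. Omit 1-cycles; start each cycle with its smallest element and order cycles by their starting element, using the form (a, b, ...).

(1, 8, 2, 7, 5)(3, 6, 4)

First write p in disjoint cycles: (1, 5, 7, 2, 8)(3, 4, 6).
Reversing each cycle (and rotating so the smallest element leads) gives p⁻¹ = (1, 8, 2, 7, 5)(3, 6, 4).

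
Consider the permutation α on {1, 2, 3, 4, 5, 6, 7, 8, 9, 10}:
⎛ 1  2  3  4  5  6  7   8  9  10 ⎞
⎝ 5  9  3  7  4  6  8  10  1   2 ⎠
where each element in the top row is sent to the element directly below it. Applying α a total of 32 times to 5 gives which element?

Tracing 5 → 4 → … returns to 5 after 8 steps, so 5 lies in an 8-cycle (1 5 4 7 8 10 2 9).
Since the cycle has length 8, α^32 acts on it the same as α^0 (32 mod 8 = 0).
So α^32(5) = 5.

5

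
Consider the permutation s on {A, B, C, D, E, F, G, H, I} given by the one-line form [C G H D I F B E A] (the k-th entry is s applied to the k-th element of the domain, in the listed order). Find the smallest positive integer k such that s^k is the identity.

Writing s as disjoint cycles, the cycle lengths are 5, 2, 1, 1.
The order is lcm(5, 2) = 10.

10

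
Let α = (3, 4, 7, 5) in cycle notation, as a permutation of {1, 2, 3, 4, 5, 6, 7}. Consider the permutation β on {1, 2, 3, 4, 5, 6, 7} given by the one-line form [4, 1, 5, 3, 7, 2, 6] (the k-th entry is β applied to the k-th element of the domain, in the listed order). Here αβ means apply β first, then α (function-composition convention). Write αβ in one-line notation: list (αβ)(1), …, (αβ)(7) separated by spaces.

(αβ)(x) = α(β(x)). Computing each image: α(β(1)) = α(4) = 7, α(β(2)) = α(1) = 1, α(β(3)) = α(5) = 3, α(β(4)) = α(3) = 4, α(β(5)) = α(7) = 5, α(β(6)) = α(2) = 2, α(β(7)) = α(6) = 6.
Hence αβ = [7 1 3 4 5 2 6].

7 1 3 4 5 2 6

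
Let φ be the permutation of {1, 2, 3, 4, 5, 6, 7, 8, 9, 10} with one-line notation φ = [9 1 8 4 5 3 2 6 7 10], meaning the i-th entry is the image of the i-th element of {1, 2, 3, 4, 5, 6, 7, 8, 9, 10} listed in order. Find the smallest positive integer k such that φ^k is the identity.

12

The disjoint-cycle form of φ has cycle lengths 4, 3, 1, 1, 1.
The order of φ is the least common multiple of its cycle lengths: lcm(4, 3) = 12.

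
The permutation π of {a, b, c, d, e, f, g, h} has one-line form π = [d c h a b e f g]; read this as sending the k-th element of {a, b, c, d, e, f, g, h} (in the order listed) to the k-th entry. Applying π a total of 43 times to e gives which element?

b

Tracing e → b → … returns to e after 6 steps, so e lies in a 6-cycle (b c h g f e).
Powers repeat with period 6 on this cycle, and 43 mod 6 = 1, so π^43(e) = π^1(e).
Advancing 1 step from e: e → b.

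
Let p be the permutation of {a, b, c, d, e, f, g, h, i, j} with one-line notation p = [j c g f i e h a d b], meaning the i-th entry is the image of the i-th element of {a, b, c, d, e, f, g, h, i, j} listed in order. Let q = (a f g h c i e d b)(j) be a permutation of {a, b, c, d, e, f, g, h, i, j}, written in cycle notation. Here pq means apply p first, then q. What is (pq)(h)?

f

(pq)(h) = q(p(h)). p(h) = a, then q(a) = f. So (pq)(h) = f.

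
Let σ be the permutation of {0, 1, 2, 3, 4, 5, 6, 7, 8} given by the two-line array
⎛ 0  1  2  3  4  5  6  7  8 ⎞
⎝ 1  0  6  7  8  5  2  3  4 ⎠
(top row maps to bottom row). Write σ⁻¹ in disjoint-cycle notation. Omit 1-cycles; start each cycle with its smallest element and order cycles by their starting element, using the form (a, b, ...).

The cycle decomposition of σ is (0, 1)(2, 6)(3, 7)(4, 8).
The inverse reverses every cycle; in canonical form, σ⁻¹ = (0, 1)(2, 6)(3, 7)(4, 8).

(0, 1)(2, 6)(3, 7)(4, 8)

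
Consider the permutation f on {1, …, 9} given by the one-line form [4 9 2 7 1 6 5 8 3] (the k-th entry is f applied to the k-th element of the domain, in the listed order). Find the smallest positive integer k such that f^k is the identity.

Decomposing into disjoint cycles gives cycle lengths 4, 3, 1, 1.
The order of f is the least common multiple of its cycle lengths: lcm(4, 3) = 12.

12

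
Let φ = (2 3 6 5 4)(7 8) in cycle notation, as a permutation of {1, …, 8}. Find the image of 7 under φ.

8

7 appears in (7 8); the next entry (wrapping around) is 8.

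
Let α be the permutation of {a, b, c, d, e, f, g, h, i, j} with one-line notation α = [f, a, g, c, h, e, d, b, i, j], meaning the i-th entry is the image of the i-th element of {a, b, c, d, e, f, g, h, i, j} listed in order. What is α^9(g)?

Tracing g → d → … returns to g after 3 steps, so g lies in a 3-cycle (c g d).
Powers repeat with period 3 on this cycle, and 9 mod 3 = 0, so α^9(g) = α^0(g).
So α^9(g) = g.

g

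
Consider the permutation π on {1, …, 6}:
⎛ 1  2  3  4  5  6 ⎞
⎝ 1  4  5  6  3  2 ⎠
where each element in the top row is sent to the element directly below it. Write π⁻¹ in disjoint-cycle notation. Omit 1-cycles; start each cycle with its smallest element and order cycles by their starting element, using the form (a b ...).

(2 6 4)(3 5)

First write π in disjoint cycles: (2 4 6)(3 5).
Reversing each cycle (and rotating so the smallest element leads) gives π⁻¹ = (2 6 4)(3 5).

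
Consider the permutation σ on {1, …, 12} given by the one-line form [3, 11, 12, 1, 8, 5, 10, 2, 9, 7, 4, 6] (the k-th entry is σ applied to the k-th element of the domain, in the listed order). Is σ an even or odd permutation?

odd

In disjoint-cycle form the cycle lengths are 9, 2, 1.
A cycle is odd iff its length is even; σ has 1 even-length cycle, so sgn(σ) = (−1)^1 and σ is odd.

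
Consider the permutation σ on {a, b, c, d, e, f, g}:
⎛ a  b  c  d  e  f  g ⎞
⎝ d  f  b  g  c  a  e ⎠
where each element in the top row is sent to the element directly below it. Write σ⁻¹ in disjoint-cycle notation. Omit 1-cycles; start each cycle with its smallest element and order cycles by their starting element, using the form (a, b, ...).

First write σ in disjoint cycles: (a, d, g, e, c, b, f).
Reversing each cycle (and rotating so the smallest element leads) gives σ⁻¹ = (a, f, b, c, e, g, d).

(a, f, b, c, e, g, d)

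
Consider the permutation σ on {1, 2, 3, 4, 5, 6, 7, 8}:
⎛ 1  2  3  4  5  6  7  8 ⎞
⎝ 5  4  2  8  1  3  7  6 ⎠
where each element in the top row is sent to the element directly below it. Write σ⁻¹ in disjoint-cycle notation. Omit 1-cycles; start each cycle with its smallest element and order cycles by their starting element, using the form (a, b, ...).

(1, 5)(2, 3, 6, 8, 4)

First write σ in disjoint cycles: (1, 5)(2, 4, 8, 6, 3).
Reversing each cycle (and rotating so the smallest element leads) gives σ⁻¹ = (1, 5)(2, 3, 6, 8, 4).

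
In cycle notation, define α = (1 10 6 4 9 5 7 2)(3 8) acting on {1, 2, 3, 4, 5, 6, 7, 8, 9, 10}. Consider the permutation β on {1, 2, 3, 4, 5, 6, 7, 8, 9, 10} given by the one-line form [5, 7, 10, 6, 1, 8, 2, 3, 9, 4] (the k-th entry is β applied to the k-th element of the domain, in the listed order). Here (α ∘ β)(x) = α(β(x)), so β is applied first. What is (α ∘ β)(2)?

First apply β: β(2) = 7, then α(7) = 2. Thus (α ∘ β)(2) = 2.

2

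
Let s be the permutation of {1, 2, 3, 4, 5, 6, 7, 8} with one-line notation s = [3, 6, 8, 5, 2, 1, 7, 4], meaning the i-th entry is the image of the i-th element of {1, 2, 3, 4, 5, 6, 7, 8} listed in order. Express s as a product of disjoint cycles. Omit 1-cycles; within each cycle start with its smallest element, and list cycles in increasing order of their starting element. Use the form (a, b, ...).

(1, 3, 8, 4, 5, 2, 6)

Iterating s from 1 gives 1 → 3 → 8 → 4 → 5 → 2 → 6 → 1; that is the 7-cycle (1, 3, 8, 4, 5, 2, 6).
Repeating from the next unused element and collecting all non-trivial cycles gives (1, 3, 8, 4, 5, 2, 6).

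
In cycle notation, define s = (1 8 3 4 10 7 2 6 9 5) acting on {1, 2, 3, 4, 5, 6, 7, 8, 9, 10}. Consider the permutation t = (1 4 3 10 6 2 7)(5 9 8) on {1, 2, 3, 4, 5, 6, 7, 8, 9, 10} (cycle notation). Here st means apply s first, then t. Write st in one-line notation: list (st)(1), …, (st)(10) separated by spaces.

5 2 3 6 4 8 7 10 9 1

For each element, apply s then t: 1 → 8 → 5; 2 → 6 → 2; 3 → 4 → 3; 4 → 10 → 6; 5 → 1 → 4; 6 → 9 → 8; 7 → 2 → 7; 8 → 3 → 10; 9 → 5 → 9; 10 → 7 → 1.
Collecting the images, st = [5 2 3 6 4 8 7 10 9 1].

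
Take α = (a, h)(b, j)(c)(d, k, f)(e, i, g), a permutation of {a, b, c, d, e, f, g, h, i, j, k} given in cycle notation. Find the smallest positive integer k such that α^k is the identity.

6

The cycle type of α is (3, 3, 2, 2, 1).
The order of α is the least common multiple of its cycle lengths: lcm(3, 3, 2, 2) = 6.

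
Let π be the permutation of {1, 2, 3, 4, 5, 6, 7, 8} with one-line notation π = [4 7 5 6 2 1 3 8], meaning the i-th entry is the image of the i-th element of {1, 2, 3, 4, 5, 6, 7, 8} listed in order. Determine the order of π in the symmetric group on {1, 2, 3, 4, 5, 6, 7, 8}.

12

The disjoint-cycle form of π has cycle lengths 4, 3, 1.
The order of π is the least common multiple of its cycle lengths: lcm(4, 3) = 12.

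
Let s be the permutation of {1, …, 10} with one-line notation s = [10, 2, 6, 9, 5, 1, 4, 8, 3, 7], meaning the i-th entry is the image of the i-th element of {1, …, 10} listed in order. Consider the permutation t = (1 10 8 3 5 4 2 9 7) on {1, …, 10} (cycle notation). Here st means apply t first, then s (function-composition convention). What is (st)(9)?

4

t(9) = 7, then s(7) = 4; composing gives (st)(9) = 4.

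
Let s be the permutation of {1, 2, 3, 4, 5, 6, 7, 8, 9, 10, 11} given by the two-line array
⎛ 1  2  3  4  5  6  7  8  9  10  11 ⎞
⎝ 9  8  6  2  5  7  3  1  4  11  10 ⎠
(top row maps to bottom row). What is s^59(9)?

Tracing 9 → 4 → … returns to 9 after 5 steps, so 9 lies in a 5-cycle (1, 9, 4, 2, 8).
Since the cycle has length 5, s^59 acts on it the same as s^4 (59 mod 5 = 4).
Stepping 4 places around the cycle: 9 → 4 → 2 → 8 → 1.

1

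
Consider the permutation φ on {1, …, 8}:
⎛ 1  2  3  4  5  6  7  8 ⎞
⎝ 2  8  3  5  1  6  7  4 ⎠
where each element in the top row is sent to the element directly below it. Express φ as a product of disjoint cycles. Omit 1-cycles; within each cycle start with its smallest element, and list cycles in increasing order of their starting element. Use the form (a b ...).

(1 2 8 4 5)

Start at 1 and follow images: 1 → 2 → 8 → 4 → 5 → 1, giving the cycle (1 2 8 4 5).
Repeating from the next unused element and collecting all non-trivial cycles gives (1 2 8 4 5).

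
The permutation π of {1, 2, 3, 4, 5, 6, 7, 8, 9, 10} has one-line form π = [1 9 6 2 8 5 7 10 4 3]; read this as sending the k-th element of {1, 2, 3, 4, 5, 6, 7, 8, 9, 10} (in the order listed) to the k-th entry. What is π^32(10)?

Tracing 10 → 3 → … returns to 10 after 5 steps, so 10 lies in a 5-cycle (3, 6, 5, 8, 10).
Since the cycle has length 5, π^32 acts on it the same as π^2 (32 mod 5 = 2).
Advancing 2 steps from 10: 10 → 3 → 6.

6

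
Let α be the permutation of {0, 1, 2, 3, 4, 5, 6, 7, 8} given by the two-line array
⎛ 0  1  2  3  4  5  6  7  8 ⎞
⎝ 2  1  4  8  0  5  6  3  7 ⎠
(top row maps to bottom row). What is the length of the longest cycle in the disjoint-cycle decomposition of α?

Decomposing into disjoint cycles gives (0, 2, 4)(3, 8, 7); the longest has length 3.

3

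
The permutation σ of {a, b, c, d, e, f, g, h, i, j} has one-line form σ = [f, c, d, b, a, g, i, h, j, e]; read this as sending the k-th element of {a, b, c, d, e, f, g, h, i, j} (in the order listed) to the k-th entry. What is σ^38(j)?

a

Tracing j → e → … returns to j after 6 steps, so j lies in a 6-cycle (a, f, g, i, j, e).
Powers repeat with period 6 on this cycle, and 38 mod 6 = 2, so σ^38(j) = σ^2(j).
Stepping 2 places around the cycle: j → e → a.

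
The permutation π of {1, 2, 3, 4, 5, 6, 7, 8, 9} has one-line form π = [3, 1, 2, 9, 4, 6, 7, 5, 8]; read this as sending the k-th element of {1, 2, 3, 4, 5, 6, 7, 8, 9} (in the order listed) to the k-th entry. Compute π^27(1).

Tracing 1 → 3 → … returns to 1 after 3 steps, so 1 lies in a 3-cycle (1, 3, 2).
On a 3-cycle, π^3 is the identity, so π^27 = π^0 there (27 ≡ 0 mod 3).
So π^27(1) = 1.

1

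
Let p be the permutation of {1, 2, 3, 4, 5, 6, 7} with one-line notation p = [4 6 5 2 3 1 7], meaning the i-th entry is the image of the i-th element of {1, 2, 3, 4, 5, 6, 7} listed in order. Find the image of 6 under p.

1

6 is element number 6 of the domain, and entry number 6 of the one-line form is 1, so p(6) = 1.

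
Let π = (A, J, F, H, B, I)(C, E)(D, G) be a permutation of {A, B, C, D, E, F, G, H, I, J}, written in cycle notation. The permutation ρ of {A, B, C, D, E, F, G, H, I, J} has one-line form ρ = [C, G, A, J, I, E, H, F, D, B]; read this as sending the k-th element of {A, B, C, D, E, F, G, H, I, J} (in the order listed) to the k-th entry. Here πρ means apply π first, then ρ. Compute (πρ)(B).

First apply π: π(B) = I, then ρ(I) = D. Thus (πρ)(B) = D.

D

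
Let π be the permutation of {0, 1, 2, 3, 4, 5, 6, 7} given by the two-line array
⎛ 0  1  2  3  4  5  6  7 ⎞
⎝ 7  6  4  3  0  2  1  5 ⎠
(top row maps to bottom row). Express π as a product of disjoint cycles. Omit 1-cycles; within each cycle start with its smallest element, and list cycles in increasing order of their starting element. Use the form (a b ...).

Iterating π from 0 gives 0 → 7 → 5 → 2 → 4 → 0; that is the 5-cycle (0 7 5 2 4).
Repeating from the next unused element and collecting all non-trivial cycles gives (0 7 5 2 4)(1 6).

(0 7 5 2 4)(1 6)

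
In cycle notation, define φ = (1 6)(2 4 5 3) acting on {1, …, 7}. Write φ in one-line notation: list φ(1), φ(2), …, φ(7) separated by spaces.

Image by image: 1→6, 2→4, 3→2, 4→5, 5→3, 6→1, 7→7.
Listing these in domain order gives 6 4 2 5 3 1 7.

6 4 2 5 3 1 7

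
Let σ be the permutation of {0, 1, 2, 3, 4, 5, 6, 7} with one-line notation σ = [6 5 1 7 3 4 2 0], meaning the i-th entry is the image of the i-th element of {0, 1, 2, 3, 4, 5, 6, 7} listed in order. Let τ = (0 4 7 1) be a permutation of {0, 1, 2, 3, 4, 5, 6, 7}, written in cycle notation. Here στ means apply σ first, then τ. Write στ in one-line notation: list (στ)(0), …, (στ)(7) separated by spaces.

6 5 0 1 3 7 2 4

(στ)(x) = τ(σ(x)). Computing each image: τ(σ(0)) = τ(6) = 6, τ(σ(1)) = τ(5) = 5, τ(σ(2)) = τ(1) = 0, τ(σ(3)) = τ(7) = 1, τ(σ(4)) = τ(3) = 3, τ(σ(5)) = τ(4) = 7, τ(σ(6)) = τ(2) = 2, τ(σ(7)) = τ(0) = 4.
Hence στ = [6 5 0 1 3 7 2 4].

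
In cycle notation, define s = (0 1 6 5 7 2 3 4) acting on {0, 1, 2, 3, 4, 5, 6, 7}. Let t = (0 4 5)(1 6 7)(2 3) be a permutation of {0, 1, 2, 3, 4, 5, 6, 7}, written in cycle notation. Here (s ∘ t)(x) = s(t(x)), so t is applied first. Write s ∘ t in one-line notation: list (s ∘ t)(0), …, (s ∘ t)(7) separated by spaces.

(s ∘ t)(x) = s(t(x)). Computing each image: s(t(0)) = s(4) = 0, s(t(1)) = s(6) = 5, s(t(2)) = s(3) = 4, s(t(3)) = s(2) = 3, s(t(4)) = s(5) = 7, s(t(5)) = s(0) = 1, s(t(6)) = s(7) = 2, s(t(7)) = s(1) = 6.
Hence s ∘ t = [0 5 4 3 7 1 2 6].

0 5 4 3 7 1 2 6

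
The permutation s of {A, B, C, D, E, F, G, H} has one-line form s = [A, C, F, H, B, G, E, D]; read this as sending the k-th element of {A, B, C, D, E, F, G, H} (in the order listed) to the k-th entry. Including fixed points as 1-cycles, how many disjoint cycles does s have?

The cycle decomposition is (A)(B, C, F, G, E)(D, H), which has 3 cycles (counting 1-cycles).

3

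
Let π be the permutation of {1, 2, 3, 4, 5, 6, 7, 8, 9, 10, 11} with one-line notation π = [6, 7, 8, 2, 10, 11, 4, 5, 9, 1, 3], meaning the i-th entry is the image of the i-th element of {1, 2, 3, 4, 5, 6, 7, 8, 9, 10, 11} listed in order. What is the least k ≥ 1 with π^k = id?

The disjoint-cycle form of π has cycle lengths 7, 3, 1.
The order of π is the least common multiple of its cycle lengths: lcm(7, 3) = 21.

21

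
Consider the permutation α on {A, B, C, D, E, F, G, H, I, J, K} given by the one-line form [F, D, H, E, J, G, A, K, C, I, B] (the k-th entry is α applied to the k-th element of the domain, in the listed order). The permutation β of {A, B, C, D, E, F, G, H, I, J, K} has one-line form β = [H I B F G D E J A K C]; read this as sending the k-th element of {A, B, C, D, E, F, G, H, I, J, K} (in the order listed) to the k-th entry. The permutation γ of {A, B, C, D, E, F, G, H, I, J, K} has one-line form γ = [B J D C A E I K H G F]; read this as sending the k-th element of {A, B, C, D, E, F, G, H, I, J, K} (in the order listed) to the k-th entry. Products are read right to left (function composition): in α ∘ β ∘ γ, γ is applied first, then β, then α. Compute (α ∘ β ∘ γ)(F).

(α ∘ β ∘ γ)(F) = α(β(γ(F))). γ(F) = E, then β(E) = G, then α(G) = A, so the result is A.

A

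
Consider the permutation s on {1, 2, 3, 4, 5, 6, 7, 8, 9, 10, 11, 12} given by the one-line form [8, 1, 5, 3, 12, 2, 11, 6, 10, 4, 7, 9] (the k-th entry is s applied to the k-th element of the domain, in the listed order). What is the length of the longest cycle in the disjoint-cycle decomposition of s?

6

Decomposing into disjoint cycles gives (1 8 6 2)(3 5 12 9 10 4)(7 11); the longest has length 6.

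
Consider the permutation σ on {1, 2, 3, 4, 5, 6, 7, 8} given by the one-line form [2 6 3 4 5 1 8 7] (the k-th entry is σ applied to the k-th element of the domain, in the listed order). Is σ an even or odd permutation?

odd

In disjoint-cycle form the cycle lengths are 3, 2, 1, 1, 1.
A cycle is odd iff its length is even; σ has 1 even-length cycle, so sgn(σ) = (−1)^1 and σ is odd.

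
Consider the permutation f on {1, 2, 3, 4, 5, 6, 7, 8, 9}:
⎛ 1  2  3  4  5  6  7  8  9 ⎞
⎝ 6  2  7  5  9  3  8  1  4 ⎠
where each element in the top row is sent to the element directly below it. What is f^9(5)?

Tracing 5 → 9 → … returns to 5 after 3 steps, so 5 lies in a 3-cycle (4 5 9).
Powers repeat with period 3 on this cycle, and 9 mod 3 = 0, so f^9(5) = f^0(5).
So f^9(5) = 5.

5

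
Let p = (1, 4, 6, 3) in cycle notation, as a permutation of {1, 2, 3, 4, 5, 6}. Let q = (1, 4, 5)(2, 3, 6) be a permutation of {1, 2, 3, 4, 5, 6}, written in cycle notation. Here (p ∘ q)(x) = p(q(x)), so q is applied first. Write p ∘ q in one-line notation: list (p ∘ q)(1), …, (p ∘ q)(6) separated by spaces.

6 1 3 5 4 2

(p ∘ q)(x) = p(q(x)). Computing each image: p(q(1)) = p(4) = 6, p(q(2)) = p(3) = 1, p(q(3)) = p(6) = 3, p(q(4)) = p(5) = 5, p(q(5)) = p(1) = 4, p(q(6)) = p(2) = 2.
Hence p ∘ q = [6 1 3 5 4 2].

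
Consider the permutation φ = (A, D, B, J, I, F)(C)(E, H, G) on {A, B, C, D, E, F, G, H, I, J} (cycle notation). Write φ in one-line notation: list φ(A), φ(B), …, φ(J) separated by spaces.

Reading each image from the cycles: A↦D, B↦J, C↦C, D↦B, E↦H, F↦A, G↦E, H↦G, I↦F, J↦I.
So the one-line form is D J C B H A E G F I.

D J C B H A E G F I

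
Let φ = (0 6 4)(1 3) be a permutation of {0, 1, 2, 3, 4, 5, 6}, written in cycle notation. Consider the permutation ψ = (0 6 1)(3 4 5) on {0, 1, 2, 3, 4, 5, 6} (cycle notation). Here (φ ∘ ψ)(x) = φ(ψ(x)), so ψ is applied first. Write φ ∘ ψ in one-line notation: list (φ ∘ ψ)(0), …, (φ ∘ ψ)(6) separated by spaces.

4 6 2 0 5 1 3

(φ ∘ ψ)(x) = φ(ψ(x)). Computing each image: φ(ψ(0)) = φ(6) = 4, φ(ψ(1)) = φ(0) = 6, φ(ψ(2)) = φ(2) = 2, φ(ψ(3)) = φ(4) = 0, φ(ψ(4)) = φ(5) = 5, φ(ψ(5)) = φ(3) = 1, φ(ψ(6)) = φ(1) = 3.
Hence φ ∘ ψ = [4 6 2 0 5 1 3].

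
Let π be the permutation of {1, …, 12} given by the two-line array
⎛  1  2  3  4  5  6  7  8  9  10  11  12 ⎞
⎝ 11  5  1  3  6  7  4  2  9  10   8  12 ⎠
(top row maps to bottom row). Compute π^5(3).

Tracing 3 → 1 → … returns to 3 after 9 steps, so 3 lies in a 9-cycle (1 11 8 2 5 6 7 4 3).
Stepping 5 places around the cycle: 3 → 1 → 11 → 8 → 2 → 5.

5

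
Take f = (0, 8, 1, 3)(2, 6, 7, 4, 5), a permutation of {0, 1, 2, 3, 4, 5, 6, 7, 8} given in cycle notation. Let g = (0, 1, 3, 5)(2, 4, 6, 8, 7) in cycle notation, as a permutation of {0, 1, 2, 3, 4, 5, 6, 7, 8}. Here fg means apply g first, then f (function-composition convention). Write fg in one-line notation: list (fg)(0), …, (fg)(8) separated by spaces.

3 0 5 2 7 8 1 6 4

(fg)(x) = f(g(x)). Computing each image: f(g(0)) = f(1) = 3, f(g(1)) = f(3) = 0, f(g(2)) = f(4) = 5, f(g(3)) = f(5) = 2, f(g(4)) = f(6) = 7, f(g(5)) = f(0) = 8, f(g(6)) = f(8) = 1, f(g(7)) = f(2) = 6, f(g(8)) = f(7) = 4.
Hence fg = [3 0 5 2 7 8 1 6 4].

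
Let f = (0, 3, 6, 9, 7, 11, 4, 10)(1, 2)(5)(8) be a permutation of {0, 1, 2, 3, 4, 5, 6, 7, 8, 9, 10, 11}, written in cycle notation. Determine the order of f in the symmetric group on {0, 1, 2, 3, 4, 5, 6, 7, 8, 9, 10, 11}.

8

The cycle type of f is (8, 2, 1, 1).
The order is lcm(8, 2) = 8.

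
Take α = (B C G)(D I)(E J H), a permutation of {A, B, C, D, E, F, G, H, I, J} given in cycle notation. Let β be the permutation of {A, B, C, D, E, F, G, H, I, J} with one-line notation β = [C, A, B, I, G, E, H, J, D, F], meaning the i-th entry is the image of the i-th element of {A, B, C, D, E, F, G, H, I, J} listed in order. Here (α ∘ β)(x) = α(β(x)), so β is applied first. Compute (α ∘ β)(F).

β(F) = E, then α(E) = J; composing gives (α ∘ β)(F) = J.

J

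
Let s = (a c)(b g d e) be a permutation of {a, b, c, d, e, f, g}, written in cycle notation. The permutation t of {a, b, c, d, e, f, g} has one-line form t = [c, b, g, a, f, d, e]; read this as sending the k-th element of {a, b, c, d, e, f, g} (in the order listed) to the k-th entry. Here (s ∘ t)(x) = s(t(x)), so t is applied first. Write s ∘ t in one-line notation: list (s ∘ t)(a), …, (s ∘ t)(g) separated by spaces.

a g d c f e b

For each element, apply t then s: a → c → a; b → b → g; c → g → d; d → a → c; e → f → f; f → d → e; g → e → b.
Collecting the images, s ∘ t = [a g d c f e b].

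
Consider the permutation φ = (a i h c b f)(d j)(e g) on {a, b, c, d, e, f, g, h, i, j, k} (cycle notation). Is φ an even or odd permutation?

The cycle lengths are 6, 2, 2, 1.
A cycle of length ℓ contributes ℓ−1 transpositions, so φ is a product of 5 + 1 + 1 = 7 transpositions — odd.

odd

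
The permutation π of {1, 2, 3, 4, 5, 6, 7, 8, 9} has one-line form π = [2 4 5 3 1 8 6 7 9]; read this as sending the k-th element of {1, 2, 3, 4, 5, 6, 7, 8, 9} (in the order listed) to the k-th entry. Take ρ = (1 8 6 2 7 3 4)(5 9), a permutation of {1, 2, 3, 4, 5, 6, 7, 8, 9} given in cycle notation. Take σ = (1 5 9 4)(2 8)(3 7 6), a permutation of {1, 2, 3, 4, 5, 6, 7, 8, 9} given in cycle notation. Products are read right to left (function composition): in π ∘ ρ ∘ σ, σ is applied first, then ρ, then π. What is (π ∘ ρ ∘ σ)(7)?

4

Chase 7: σ(7) = 6; ρ(6) = 2; π(2) = 4. Hence (π ∘ ρ ∘ σ)(7) = 4.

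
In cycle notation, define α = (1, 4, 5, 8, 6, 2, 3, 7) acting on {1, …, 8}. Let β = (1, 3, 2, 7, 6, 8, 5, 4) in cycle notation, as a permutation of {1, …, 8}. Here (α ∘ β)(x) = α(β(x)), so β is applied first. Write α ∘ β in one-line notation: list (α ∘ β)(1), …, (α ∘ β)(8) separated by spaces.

7 1 3 4 5 6 2 8

Chase each element through β then α: 1 → 3 → 7; 2 → 7 → 1; 3 → 2 → 3; 4 → 1 → 4; 5 → 4 → 5; 6 → 8 → 6; 7 → 6 → 2; 8 → 5 → 8.
So α ∘ β in one-line form is 7 1 3 4 5 6 2 8.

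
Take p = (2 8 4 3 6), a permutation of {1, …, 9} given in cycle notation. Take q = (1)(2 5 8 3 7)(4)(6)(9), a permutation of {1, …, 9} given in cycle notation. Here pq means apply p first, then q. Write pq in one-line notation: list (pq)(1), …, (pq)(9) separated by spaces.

1 3 6 7 8 5 2 4 9

Chase each element through p then q: 1 → 1 → 1; 2 → 8 → 3; 3 → 6 → 6; 4 → 3 → 7; 5 → 5 → 8; 6 → 2 → 5; 7 → 7 → 2; 8 → 4 → 4; 9 → 9 → 9.
So pq in one-line form is 1 3 6 7 8 5 2 4 9.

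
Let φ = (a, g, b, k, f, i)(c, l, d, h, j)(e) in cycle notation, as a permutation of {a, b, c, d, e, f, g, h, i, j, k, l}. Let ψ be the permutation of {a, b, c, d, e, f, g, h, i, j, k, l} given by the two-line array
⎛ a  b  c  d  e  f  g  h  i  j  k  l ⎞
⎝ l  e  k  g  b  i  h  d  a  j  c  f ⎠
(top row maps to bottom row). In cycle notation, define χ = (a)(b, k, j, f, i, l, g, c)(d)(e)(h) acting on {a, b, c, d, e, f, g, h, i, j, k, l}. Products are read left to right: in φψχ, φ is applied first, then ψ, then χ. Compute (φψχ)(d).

Apply the permutations in order: φ(d) = h, then ψ(h) = d, then χ(d) = d. So (φψχ)(d) = d.

d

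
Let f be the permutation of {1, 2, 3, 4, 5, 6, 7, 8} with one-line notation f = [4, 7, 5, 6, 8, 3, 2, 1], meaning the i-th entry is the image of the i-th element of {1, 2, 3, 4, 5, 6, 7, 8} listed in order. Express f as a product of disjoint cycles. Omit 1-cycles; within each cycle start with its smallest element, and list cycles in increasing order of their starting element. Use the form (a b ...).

(1 4 6 3 5 8)(2 7)

From 1: 1 → 4 → 6 → 3 → 5 → 8 → 1, closing the cycle (1 4 6 3 5 8).
Continuing from each remaining unvisited element yields (1 4 6 3 5 8)(2 7).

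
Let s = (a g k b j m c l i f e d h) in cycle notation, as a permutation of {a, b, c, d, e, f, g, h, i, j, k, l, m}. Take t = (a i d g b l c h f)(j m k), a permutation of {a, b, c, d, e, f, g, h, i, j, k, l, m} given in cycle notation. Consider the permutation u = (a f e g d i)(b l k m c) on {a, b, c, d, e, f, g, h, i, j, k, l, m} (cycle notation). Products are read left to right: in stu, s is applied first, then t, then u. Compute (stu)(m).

(stu)(m) = u(t(s(m))). s(m) = c, then t(c) = h, then u(h) = h, so the result is h.

h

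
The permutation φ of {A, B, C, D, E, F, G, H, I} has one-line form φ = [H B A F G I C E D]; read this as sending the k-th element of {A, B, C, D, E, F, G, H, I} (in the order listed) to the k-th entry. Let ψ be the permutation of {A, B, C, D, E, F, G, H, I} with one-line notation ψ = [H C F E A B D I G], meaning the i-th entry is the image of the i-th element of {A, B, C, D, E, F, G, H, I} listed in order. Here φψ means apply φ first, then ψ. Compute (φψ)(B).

C

(φψ)(B) = ψ(φ(B)). φ(B) = B, then ψ(B) = C. So (φψ)(B) = C.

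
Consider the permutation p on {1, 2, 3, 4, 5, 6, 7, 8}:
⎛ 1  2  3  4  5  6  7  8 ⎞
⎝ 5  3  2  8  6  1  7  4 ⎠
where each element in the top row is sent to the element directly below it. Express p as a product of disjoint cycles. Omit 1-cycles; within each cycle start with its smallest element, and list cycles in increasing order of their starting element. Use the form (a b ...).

From 1: 1 → 5 → 6 → 1, closing the cycle (1 5 6).
Repeating from the next unused element and collecting all non-trivial cycles gives (1 5 6)(2 3)(4 8).

(1 5 6)(2 3)(4 8)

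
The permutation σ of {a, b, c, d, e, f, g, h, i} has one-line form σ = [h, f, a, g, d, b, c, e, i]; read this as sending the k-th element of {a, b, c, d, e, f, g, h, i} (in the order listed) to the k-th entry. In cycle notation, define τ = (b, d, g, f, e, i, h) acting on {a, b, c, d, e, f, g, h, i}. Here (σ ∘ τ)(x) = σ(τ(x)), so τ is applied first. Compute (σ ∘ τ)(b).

g

τ(b) = d, then σ(d) = g; composing gives (σ ∘ τ)(b) = g.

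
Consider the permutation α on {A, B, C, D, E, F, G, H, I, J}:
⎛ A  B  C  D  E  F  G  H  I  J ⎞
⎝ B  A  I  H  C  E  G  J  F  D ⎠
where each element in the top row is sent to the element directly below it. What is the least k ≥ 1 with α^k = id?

12

Decomposing into disjoint cycles gives cycle lengths 4, 3, 2, 1.
Since disjoint cycles commute, ord(α) = lcm(4, 3, 2) = 12.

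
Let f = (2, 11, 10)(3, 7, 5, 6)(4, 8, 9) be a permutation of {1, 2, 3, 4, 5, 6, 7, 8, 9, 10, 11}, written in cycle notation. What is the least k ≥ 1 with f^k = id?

12

The cycle type of f is (4, 3, 3, 1).
The order of f is the least common multiple of its cycle lengths: lcm(4, 3, 3) = 12.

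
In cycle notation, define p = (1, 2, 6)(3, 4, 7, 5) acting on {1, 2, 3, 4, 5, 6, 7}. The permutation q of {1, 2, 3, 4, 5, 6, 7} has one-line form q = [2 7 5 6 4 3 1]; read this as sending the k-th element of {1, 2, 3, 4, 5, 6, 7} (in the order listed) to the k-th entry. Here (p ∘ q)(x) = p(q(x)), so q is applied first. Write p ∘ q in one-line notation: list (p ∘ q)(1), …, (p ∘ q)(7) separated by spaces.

For each element, apply q then p: 1 → 2 → 6; 2 → 7 → 5; 3 → 5 → 3; 4 → 6 → 1; 5 → 4 → 7; 6 → 3 → 4; 7 → 1 → 2.
So p ∘ q in one-line form is 6 5 3 1 7 4 2.

6 5 3 1 7 4 2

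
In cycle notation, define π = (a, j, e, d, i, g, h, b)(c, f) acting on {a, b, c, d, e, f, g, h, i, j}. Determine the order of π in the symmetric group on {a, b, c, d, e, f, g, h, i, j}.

8

The disjoint cycles have lengths 8, 2.
The order is lcm(8, 2) = 8.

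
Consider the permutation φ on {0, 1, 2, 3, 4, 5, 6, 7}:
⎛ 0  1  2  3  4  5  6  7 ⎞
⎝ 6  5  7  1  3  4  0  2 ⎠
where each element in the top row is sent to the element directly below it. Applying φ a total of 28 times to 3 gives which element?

Tracing 3 → 1 → … returns to 3 after 4 steps, so 3 lies in a 4-cycle (1 5 4 3).
On a 4-cycle, φ^4 is the identity, so φ^28 = φ^0 there (28 ≡ 0 mod 4).
So φ^28(3) = 3.

3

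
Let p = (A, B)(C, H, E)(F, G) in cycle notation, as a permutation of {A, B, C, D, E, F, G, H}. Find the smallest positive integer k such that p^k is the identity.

The cycle type of p is (3, 2, 2, 1).
The order is lcm(3, 2, 2) = 6.

6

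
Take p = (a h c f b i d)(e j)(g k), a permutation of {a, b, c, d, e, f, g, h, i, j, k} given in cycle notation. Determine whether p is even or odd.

The cycle lengths are 7, 2, 2.
A cycle is odd iff its length is even; p has 2 even-length cycles, so sgn(p) = (−1)^2 and p is even.

even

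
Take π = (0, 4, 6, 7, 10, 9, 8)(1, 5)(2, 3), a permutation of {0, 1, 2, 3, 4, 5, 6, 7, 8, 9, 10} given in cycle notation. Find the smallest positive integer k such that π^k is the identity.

14

The disjoint cycles have lengths 7, 2, 2.
Since disjoint cycles commute, ord(π) = lcm(7, 2, 2) = 14.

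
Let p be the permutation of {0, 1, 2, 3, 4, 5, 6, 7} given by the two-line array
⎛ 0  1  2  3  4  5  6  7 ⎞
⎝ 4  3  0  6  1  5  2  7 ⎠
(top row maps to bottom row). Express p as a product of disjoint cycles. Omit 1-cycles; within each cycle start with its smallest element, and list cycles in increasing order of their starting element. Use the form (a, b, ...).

(0, 4, 1, 3, 6, 2)

Iterating p from 0 gives 0 → 4 → 1 → 3 → 6 → 2 → 0; that is the 6-cycle (0, 4, 1, 3, 6, 2).
Continuing from each remaining unvisited element yields (0, 4, 1, 3, 6, 2).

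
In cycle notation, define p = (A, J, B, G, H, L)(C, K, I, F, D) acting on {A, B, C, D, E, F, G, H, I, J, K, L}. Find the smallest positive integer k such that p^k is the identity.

30

The disjoint cycles have lengths 6, 5, 1.
The order is lcm(6, 5) = 30.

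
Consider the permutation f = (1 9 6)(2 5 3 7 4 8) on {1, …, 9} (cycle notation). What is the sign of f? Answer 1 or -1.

-1

The cycle lengths are 6, 3.
A cycle of length ℓ contributes ℓ−1 transpositions, so f is a product of 5 + 2 = 7 transpositions — odd.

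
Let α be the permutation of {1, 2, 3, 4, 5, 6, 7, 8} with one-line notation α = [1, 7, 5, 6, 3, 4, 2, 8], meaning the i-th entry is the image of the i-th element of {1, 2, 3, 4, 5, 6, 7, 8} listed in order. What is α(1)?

1

1 is element number 1 of the domain, and entry number 1 of the one-line form is 1, so α(1) = 1.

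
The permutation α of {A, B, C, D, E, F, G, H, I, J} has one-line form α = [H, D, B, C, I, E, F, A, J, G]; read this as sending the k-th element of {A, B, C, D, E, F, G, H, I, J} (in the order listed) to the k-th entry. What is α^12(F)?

I

Tracing F → E → … returns to F after 5 steps, so F lies in a 5-cycle (E I J G F).
Since the cycle has length 5, α^12 acts on it the same as α^2 (12 mod 5 = 2).
Stepping 2 places around the cycle: F → E → I.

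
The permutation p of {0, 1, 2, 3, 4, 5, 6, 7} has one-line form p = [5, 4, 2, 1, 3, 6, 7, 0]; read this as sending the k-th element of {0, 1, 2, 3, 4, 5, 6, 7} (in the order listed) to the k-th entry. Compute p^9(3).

Tracing 3 → 1 → … returns to 3 after 3 steps, so 3 lies in a 3-cycle (1 4 3).
Powers repeat with period 3 on this cycle, and 9 mod 3 = 0, so p^9(3) = p^0(3).
So p^9(3) = 3.

3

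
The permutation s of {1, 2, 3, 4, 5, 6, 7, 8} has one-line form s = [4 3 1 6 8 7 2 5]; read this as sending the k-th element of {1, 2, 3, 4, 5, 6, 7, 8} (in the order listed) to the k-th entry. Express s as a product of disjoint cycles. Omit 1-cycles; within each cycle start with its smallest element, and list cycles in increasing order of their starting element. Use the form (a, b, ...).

From 1: 1 → 4 → 6 → 7 → 2 → 3 → 1, closing the cycle (1, 4, 6, 7, 2, 3).
Continuing from each remaining unvisited element yields (1, 4, 6, 7, 2, 3)(5, 8).

(1, 4, 6, 7, 2, 3)(5, 8)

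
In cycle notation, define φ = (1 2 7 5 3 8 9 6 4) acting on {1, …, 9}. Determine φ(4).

4 appears in (1 2 7 5 3 8 9 6 4); the next entry (wrapping around) is 1.

1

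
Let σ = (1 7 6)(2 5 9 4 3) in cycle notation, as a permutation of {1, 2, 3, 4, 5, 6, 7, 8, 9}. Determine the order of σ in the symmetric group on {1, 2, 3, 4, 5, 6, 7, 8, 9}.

The cycle type of σ is (5, 3, 1).
The order is lcm(5, 3) = 15.

15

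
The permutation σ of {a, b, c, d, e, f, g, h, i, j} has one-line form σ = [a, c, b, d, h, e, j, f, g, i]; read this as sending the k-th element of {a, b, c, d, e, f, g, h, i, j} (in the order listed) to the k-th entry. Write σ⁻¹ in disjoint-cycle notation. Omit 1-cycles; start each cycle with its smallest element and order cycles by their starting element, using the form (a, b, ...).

(b, c)(e, f, h)(g, i, j)

The cycle decomposition of σ is (b, c)(e, h, f)(g, j, i).
Reversing each cycle (and rotating so the smallest element leads) gives σ⁻¹ = (b, c)(e, f, h)(g, i, j).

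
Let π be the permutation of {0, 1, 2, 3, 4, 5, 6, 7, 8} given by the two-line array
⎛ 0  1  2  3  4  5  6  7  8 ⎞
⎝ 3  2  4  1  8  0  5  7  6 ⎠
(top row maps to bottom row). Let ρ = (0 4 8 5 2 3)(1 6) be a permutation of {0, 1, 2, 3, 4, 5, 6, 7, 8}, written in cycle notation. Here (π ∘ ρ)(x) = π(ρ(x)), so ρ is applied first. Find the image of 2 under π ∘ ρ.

1

First apply ρ: ρ(2) = 3, then π(3) = 1. Thus (π ∘ ρ)(2) = 1.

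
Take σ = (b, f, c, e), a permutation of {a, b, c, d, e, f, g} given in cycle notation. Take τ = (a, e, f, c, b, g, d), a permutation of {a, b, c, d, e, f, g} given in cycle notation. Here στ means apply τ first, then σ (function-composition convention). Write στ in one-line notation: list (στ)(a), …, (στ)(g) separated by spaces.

(στ)(x) = σ(τ(x)). Computing each image: σ(τ(a)) = σ(e) = b, σ(τ(b)) = σ(g) = g, σ(τ(c)) = σ(b) = f, σ(τ(d)) = σ(a) = a, σ(τ(e)) = σ(f) = c, σ(τ(f)) = σ(c) = e, σ(τ(g)) = σ(d) = d.
Hence στ = [b g f a c e d].

b g f a c e d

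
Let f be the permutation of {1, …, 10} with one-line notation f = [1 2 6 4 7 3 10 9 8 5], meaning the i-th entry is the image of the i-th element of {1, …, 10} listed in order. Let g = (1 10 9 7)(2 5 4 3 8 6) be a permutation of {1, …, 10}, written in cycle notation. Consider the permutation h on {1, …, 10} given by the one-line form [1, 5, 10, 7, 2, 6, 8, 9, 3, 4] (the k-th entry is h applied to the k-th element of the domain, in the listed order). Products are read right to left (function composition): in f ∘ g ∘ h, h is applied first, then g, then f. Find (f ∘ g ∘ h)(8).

10

Chase 8: h(8) = 9; g(9) = 7; f(7) = 10. Hence (f ∘ g ∘ h)(8) = 10.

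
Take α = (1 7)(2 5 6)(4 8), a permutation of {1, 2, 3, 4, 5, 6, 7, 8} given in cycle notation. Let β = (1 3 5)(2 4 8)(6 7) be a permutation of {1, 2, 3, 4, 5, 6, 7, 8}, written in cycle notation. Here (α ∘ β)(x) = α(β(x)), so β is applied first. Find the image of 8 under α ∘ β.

First apply β: β(8) = 2, then α(2) = 5. Thus (α ∘ β)(8) = 5.

5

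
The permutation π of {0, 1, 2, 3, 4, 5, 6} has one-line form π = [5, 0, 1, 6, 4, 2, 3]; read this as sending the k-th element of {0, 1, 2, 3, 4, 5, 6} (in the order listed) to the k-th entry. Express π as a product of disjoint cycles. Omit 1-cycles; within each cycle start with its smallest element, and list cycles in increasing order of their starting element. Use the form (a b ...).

(0 5 2 1)(3 6)

Iterating π from 0 gives 0 → 5 → 2 → 1 → 0; that is the 4-cycle (0 5 2 1).
Repeating from the next unused element and collecting all non-trivial cycles gives (0 5 2 1)(3 6).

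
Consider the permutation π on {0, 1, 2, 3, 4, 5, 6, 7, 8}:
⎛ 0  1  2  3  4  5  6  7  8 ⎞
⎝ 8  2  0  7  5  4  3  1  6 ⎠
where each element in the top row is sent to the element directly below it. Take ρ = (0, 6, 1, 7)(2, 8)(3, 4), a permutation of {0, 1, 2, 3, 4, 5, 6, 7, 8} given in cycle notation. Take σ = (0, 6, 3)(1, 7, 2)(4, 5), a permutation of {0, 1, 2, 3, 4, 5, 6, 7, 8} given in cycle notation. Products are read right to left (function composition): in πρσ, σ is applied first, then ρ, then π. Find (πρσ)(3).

Apply the permutations in order: σ(3) = 0, then ρ(0) = 6, then π(6) = 3. So (πρσ)(3) = 3.

3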